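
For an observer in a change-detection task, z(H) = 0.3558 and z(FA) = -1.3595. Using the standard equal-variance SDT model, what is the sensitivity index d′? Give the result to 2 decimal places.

d' = z(H) − z(FA) = 0.3558 − (-1.3595) = 1.7153

d′ = 1.72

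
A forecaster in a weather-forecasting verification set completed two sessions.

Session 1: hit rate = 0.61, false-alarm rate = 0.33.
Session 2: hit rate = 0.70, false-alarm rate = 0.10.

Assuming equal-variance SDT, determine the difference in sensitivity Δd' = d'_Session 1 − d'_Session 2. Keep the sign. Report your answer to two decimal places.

Session 1: z(0.61) = 0.279, z(0.33) = -0.440, d' = 0.719
Session 2: z(0.70) = 0.524, z(0.10) = -1.282, d' = 1.806
Δd' = d'_Session 1 − d'_Session 2 = 0.719 − 1.806 = -1.087
Session 2 has the higher sensitivity.

Δd' = -1.09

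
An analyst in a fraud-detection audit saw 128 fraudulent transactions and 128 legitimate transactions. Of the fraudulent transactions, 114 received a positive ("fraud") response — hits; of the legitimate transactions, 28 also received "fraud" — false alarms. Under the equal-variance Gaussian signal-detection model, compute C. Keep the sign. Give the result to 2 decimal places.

C = -0.23

H = 114/128 = 0.8906
FA = 28/128 = 0.2188
Φ⁻¹(H) = Φ⁻¹(0.8906) = 1.230
Φ⁻¹(FA) = Φ⁻¹(0.2188) = -0.776
c = −½·[z(H) + z(FA)] = −0.5 × (1.230 + (-0.776)) = -0.227
c < 0: the analyst has a liberal response bias.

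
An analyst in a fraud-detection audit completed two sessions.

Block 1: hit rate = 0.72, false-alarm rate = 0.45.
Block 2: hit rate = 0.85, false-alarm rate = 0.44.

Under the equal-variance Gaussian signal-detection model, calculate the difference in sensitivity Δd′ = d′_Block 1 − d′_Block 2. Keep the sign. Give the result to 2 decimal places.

Δd′ = -0.48

Block 1: z(0.72) = 0.583, z(0.45) = -0.126, d' = 0.709
Block 2: z(0.85) = 1.036, z(0.44) = -0.151, d' = 1.187
Δd' = d'_Block 1 − d'_Block 2 = 0.709 − 1.187 = -0.478
Block 2 has the higher sensitivity.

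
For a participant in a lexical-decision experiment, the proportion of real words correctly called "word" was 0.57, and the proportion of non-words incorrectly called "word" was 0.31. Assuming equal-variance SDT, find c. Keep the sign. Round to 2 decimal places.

c = 0.16

z(H) = 0.1764
z(FA) = -0.4959
c = −½·[z(H) + z(FA)] = −0.5 × (0.1764 + (-0.4959)) = 0.15975
c > 0: the participant has a conservative response bias.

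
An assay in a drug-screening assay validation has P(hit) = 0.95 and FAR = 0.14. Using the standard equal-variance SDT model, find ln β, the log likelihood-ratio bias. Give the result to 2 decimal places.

ln β = -0.77

Φ⁻¹(H) = 1.645
Φ⁻¹(FA) = -1.080
ln β = −½·[z(H)² − z(FA)²] = −0.5 × (2.706 − 1.166) = -0.770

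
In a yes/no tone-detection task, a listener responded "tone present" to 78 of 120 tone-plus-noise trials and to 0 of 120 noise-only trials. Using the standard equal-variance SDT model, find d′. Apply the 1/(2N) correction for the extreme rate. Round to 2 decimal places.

The false-alarm rate is 0/120 = 0, so apply the 1/(2N) correction: FA → 1/(2·120) = 0.00417.
z(H) = z(0.65000) = 0.385
z(FA) = z(0.00417) = -2.638
d' = 0.385 − (-2.638) = 3.023

d′ = 3.02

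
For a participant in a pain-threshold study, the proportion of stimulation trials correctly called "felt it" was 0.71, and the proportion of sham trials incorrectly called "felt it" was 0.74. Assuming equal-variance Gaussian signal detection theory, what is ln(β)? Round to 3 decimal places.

ln β = 0.054

Φ⁻¹(H) = 0.5534
Φ⁻¹(FA) = 0.6433
ln β = −½·[z(H)² − z(FA)²] = −0.5 × (0.3063 − 0.4138) = 0.05375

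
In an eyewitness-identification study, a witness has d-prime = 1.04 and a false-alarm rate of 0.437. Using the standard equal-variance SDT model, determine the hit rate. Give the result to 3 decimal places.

hit rate = 0.811

z(false-alarm rate) = z(0.437) = -0.1586
z(H) = z(FA) + d' = -0.1586 + 1.04 = 0.8814
hit rate = Φ(0.8814) = 0.8109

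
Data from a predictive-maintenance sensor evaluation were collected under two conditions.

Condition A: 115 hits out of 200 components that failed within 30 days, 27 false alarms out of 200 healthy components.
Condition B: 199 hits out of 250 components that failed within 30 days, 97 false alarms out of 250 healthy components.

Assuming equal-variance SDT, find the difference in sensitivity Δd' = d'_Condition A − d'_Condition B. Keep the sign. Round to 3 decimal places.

Δd' = 0.180

Condition A: z(0.5750) = 0.1891, z(0.1350) = -1.1031, d' = 1.2922
Condition B: z(0.7960) = 0.8274, z(0.3880) = -0.2845, d' = 1.1119
Δd' = d'_Condition A − d'_Condition B = 1.2922 − 1.1119 = 0.1803
Condition A has the higher sensitivity.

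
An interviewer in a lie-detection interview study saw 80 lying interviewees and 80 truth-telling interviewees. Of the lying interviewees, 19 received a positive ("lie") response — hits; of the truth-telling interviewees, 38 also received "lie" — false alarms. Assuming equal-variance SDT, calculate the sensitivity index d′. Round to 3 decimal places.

H = 19/80 = 0.2375
FA = 38/80 = 0.4750
Φ⁻¹(0.2375) = -0.7144, Φ⁻¹(0.4750) = -0.0627
d' = z(H) − z(FA) = -0.7144 − (-0.0627) = -0.6517

d′ = -0.652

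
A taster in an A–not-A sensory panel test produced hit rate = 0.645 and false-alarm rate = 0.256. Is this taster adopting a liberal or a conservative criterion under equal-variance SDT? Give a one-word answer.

conservative

z(H) = 0.372, z(FA) = -0.656
c = −½·(z(H) + z(FA)) = 0.142
c > 0 → conservative criterion (biased toward responding “no”).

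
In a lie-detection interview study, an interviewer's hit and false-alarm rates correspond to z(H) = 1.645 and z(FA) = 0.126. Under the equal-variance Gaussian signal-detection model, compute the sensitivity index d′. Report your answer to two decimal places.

d′ = 1.52

d' = z(H) − z(FA) = 1.645 − 0.126 = 1.519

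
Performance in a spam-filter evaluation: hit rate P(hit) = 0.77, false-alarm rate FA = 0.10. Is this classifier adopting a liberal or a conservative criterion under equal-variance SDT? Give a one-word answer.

conservative

z(H) = 0.739, z(FA) = -1.282
c = −½·(z(H) + z(FA)) = 0.2715
c > 0 → conservative criterion (biased toward responding “no”).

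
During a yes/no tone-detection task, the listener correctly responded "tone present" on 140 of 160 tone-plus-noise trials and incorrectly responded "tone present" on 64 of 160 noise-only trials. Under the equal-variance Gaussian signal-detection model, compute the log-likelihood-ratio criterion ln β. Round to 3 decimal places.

ln β = -0.630

H = 140/160 = 0.8750
FA = 64/160 = 0.4000
z(H) = z(0.8750) = 1.1503
z(FA) = z(0.4000) = -0.2533
ln β = −½·[z(H)² − z(FA)²] = −0.5 × (1.3232 − 0.0642) = -0.6295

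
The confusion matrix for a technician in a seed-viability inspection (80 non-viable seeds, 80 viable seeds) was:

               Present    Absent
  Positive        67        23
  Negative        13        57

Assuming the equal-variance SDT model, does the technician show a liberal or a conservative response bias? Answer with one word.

z(H) = 0.984, z(FA) = -0.561
c = −½·(z(H) + z(FA)) = -0.2115
c < 0 → liberal criterion (biased toward responding “yes”).

liberal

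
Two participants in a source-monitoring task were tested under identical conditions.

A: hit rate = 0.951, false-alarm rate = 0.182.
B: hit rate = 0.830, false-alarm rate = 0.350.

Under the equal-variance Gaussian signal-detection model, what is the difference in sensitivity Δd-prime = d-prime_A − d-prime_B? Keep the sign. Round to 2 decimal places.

Δd-prime = 1.22

A: z(0.951) = 1.655, z(0.182) = -0.908, d' = 2.563
B: z(0.830) = 0.954, z(0.350) = -0.385, d' = 1.339
Δd' = d'_A − d'_B = 2.563 − 1.339 = 1.224
A has the higher sensitivity.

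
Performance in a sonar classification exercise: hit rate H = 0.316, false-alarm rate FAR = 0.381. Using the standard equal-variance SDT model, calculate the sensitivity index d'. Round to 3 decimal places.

Φ⁻¹(H) = -0.4789
Φ⁻¹(FA) = -0.3029
d' = z(H) − z(FA) = -0.4789 − (-0.3029) = -0.1760

d' = -0.176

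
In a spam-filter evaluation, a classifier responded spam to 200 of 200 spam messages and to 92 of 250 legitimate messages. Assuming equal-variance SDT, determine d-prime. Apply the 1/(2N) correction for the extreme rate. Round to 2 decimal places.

d-prime = 3.14

The hit rate is 200/200 = 1, so apply the 1/(2N) correction: H → 1 − 1/(2·200) = 0.99750.
z(H) = z(0.99750) = 2.807
z(FA) = z(0.36800) = -0.337
d' = 2.807 − (-0.337) = 3.144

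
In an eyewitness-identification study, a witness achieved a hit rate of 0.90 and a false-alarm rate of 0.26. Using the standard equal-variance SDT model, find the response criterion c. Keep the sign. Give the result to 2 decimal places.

z(H) = 1.282
z(FA) = -0.643
c = −½·[z(H) + z(FA)] = −0.5 × (1.282 + (-0.643)) = -0.3195
c < 0: the witness has a liberal response bias.

c = -0.32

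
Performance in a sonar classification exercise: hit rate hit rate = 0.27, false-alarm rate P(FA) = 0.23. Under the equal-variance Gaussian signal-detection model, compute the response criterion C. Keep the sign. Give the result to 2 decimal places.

C = 0.68

Φ⁻¹(H) = Φ⁻¹(0.27) = -0.6128
Φ⁻¹(FA) = Φ⁻¹(0.23) = -0.7388
c = −½·[z(H) + z(FA)] = −0.5 × (-0.6128 + (-0.7388)) = 0.6758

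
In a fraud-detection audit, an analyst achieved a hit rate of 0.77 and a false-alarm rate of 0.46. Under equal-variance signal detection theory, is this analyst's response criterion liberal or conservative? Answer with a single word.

z(H) = 0.739, z(FA) = -0.100
c = −½·(z(H) + z(FA)) = -0.3195
c < 0 → liberal criterion (biased toward responding “yes”).

liberal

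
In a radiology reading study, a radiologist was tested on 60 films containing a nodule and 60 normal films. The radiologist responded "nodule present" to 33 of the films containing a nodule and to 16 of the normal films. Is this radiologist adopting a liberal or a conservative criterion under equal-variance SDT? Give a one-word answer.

conservative

z(H) = 0.126, z(FA) = -0.623
c = −½·(z(H) + z(FA)) = 0.2485
c > 0 → conservative criterion (biased toward responding “no”).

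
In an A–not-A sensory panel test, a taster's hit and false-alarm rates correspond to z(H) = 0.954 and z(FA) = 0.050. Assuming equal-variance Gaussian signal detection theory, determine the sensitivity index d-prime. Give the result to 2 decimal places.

d-prime = 0.90

d' = z(H) − z(FA) = 0.954 − 0.050 = 0.904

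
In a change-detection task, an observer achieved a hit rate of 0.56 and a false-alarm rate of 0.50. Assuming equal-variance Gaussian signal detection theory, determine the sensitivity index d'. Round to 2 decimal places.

z(0.56) = 0.1510, z(0.50) = 0.0000
d' = z(H) − z(FA) = 0.1510 − 0.0000 = 0.1510

d' = 0.15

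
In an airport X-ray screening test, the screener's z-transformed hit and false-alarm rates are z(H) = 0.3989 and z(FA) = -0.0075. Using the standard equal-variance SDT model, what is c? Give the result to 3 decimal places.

c = −½·[z(H) + z(FA)] = −½·(0.3989 + (-0.0075)) = -0.1957

c = -0.196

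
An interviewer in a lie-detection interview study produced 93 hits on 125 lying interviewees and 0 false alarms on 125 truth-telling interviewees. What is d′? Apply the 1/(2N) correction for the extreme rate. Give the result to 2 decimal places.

d′ = 3.31

The false-alarm rate is 0/125 = 0, so apply the 1/(2N) correction: FA → 1/(2·125) = 0.00400.
z(H) = z(0.74400) = 0.656
z(FA) = z(0.00400) = -2.652
d' = 0.656 − (-2.652) = 3.308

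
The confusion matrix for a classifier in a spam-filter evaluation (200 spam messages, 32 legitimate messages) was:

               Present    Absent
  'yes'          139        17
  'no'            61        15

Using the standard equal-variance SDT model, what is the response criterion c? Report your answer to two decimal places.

H = 139/200 = 0.6950
FA = 17/32 = 0.5312
Φ⁻¹(H) = Φ⁻¹(0.6950) = 0.510
Φ⁻¹(FA) = Φ⁻¹(0.5312) = 0.078
c = −½·[z(H) + z(FA)] = −0.5 × (0.510 + 0.078) = -0.294
c < 0: the classifier has a liberal response bias.

c = -0.29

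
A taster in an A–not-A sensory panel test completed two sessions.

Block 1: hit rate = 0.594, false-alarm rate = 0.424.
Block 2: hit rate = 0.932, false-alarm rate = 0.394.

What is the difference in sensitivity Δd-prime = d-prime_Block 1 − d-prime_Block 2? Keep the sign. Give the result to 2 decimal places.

Δd-prime = -1.33

Block 1: z(0.594) = 0.238, z(0.424) = -0.192, d' = 0.430
Block 2: z(0.932) = 1.491, z(0.394) = -0.269, d' = 1.760
Δd' = d'_Block 1 − d'_Block 2 = 0.430 − 1.760 = -1.330
Block 2 has the higher sensitivity.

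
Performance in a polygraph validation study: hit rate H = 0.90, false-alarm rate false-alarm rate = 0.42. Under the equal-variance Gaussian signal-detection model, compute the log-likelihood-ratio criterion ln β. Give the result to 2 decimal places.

ln β = -0.80

Φ⁻¹(H) = 1.282
Φ⁻¹(FA) = -0.202
ln β = −½·[z(H)² − z(FA)²] = −0.5 × (1.644 − 0.041) = -0.8015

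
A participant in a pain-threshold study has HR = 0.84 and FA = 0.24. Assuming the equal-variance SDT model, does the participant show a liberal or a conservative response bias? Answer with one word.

z(H) = 0.994, z(FA) = -0.706
c = −½·(z(H) + z(FA)) = -0.144
c < 0 → liberal criterion (biased toward responding “yes”).

liberal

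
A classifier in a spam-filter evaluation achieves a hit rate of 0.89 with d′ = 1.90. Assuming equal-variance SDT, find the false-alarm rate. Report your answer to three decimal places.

false-alarm rate = 0.250

z(hit rate) = z(0.89) = 1.2265
z(FA) = z(H) − d' = 1.2265 − 1.90 = -0.6735
false-alarm rate = Φ(-0.6735) = 0.2503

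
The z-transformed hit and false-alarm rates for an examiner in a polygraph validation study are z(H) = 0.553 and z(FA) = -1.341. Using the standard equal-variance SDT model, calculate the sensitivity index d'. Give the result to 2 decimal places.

d' = z(H) − z(FA) = 0.553 − (-1.341) = 1.894

d' = 1.89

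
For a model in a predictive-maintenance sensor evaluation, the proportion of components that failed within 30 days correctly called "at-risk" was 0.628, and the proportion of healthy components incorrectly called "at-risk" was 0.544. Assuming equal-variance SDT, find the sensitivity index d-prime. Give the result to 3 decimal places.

d-prime = 0.216

z(0.628) = 0.3266, z(0.544) = 0.1105
d' = z(H) − z(FA) = 0.3266 − 0.1105 = 0.2161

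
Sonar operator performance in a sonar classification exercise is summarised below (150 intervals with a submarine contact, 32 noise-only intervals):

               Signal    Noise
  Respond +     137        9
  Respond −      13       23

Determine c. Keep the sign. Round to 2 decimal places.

H = 137/150 = 0.9133
FA = 9/32 = 0.2812
z(H) = z(0.9133) = 1.361
z(FA) = z(0.2812) = -0.579
c = −½·[z(H) + z(FA)] = −0.5 × (1.361 + (-0.579)) = -0.391

c = -0.39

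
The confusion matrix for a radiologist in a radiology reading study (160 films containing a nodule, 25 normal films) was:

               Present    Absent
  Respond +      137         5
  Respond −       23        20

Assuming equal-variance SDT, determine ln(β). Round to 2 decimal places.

ln β = -0.21

H = 137/160 = 0.8562
FA = 5/25 = 0.2000
Φ⁻¹(0.8562) = 1.063, Φ⁻¹(0.2000) = -0.842
ln β = −½·[z(H)² − z(FA)²] = −0.5 × (1.130 − 0.709) = -0.2105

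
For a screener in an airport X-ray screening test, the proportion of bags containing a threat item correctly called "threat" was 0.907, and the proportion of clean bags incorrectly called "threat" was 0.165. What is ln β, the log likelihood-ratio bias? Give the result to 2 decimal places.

Φ⁻¹(H) = Φ⁻¹(0.907) = 1.323
Φ⁻¹(FA) = Φ⁻¹(0.165) = -0.974
ln β = −½·[z(H)² − z(FA)²] = −0.5 × (1.750 − 0.949) = -0.4005

ln β = -0.40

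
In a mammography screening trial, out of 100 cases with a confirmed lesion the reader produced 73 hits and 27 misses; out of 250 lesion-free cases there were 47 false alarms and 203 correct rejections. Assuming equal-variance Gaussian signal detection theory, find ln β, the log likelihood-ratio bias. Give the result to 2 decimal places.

H = 73/100 = 0.7300
FA = 47/250 = 0.1880
z(H) = 0.613
z(FA) = -0.885
ln β = −½·[z(H)² − z(FA)²] = −0.5 × (0.376 − 0.783) = 0.2035

ln β = 0.20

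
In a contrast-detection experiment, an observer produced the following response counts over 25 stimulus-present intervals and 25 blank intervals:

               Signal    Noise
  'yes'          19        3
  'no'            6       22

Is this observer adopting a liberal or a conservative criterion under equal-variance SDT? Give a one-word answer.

z(H) = 0.706, z(FA) = -1.175
c = −½·(z(H) + z(FA)) = 0.2345
c > 0 → conservative criterion (biased toward responding “no”).

conservative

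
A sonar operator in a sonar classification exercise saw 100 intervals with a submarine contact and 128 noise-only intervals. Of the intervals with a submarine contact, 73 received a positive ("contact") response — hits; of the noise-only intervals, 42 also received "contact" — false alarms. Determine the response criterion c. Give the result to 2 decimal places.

H = 73/100 = 0.7300
FA = 42/128 = 0.3281
z(H) = 0.613
z(FA) = -0.445
c = −½·[z(H) + z(FA)] = −0.5 × (0.613 + (-0.445)) = -0.084

c = -0.08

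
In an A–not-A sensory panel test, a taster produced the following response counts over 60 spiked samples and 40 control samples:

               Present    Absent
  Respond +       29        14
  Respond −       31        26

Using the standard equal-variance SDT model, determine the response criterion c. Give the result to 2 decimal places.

H = 29/60 = 0.4833
FA = 14/40 = 0.3500
z(0.4833) = -0.0419, z(0.3500) = -0.3853
c = −½·[z(H) + z(FA)] = −0.5 × (-0.0419 + (-0.3853)) = 0.2136

c = 0.21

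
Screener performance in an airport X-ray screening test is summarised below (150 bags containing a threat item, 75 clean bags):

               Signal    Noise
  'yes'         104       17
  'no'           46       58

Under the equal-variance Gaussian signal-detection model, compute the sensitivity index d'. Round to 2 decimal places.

d' = 1.26

H = 104/150 = 0.6933
FA = 17/75 = 0.2267
Φ⁻¹(0.6933) = 0.505, Φ⁻¹(0.2267) = -0.750
d' = z(H) − z(FA) = 0.505 − (-0.750) = 1.255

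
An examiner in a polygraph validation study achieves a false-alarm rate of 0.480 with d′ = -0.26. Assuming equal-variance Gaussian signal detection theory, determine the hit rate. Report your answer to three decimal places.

z(false-alarm rate) = z(0.480) = -0.0502
z(H) = z(FA) + d' = -0.0502 + (-0.26) = -0.3102
hit rate = Φ(-0.3102) = 0.3782

hit rate = 0.378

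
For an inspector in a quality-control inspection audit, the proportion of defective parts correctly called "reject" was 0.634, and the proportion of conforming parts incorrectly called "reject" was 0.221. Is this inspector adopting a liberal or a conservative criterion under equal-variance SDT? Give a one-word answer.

conservative

z(H) = 0.342, z(FA) = -0.769
c = −½·(z(H) + z(FA)) = 0.2135
c > 0 → conservative criterion (biased toward responding “no”).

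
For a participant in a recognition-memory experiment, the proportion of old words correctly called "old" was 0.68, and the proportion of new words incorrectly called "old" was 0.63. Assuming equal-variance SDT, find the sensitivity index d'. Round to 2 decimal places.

d' = 0.14

z(0.68) = 0.4677, z(0.63) = 0.3319
d' = z(H) − z(FA) = 0.4677 − 0.3319 = 0.1358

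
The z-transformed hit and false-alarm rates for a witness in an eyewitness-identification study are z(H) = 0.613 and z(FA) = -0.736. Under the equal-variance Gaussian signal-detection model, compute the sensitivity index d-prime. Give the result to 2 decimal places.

d-prime = 1.35

d' = z(H) − z(FA) = 0.613 − (-0.736) = 1.349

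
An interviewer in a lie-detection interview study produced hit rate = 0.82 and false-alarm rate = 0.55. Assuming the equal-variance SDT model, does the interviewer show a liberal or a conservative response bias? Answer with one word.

liberal

z(H) = 0.915, z(FA) = 0.126
c = −½·(z(H) + z(FA)) = -0.5205
c < 0 → liberal criterion (biased toward responding “yes”).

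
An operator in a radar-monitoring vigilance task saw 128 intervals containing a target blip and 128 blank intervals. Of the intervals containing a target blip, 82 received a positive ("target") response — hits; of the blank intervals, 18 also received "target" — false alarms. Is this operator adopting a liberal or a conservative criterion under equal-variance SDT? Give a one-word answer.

z(H) = 0.360, z(FA) = -1.078
c = −½·(z(H) + z(FA)) = 0.359
c > 0 → conservative criterion (biased toward responding “no”).

conservative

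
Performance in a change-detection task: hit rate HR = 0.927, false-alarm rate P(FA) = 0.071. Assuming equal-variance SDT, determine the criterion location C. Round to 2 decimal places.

C = 0.01

z(H) = 1.454
z(FA) = -1.468
c = −½·[z(H) + z(FA)] = −0.5 × (1.454 + (-1.468)) = 0.007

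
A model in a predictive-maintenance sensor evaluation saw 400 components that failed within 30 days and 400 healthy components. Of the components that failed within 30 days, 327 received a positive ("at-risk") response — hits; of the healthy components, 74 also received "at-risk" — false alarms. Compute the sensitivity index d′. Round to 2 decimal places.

d′ = 1.80

H = 327/400 = 0.8175
FA = 74/400 = 0.1850
z(0.8175) = 0.906, z(0.1850) = -0.896
d' = z(H) − z(FA) = 0.906 − (-0.896) = 1.802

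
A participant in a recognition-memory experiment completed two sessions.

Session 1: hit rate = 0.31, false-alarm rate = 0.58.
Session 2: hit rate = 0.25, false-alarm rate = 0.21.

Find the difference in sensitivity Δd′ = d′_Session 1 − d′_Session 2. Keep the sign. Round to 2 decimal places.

Session 1: z(0.31) = -0.496, z(0.58) = 0.202, d' = -0.698
Session 2: z(0.25) = -0.674, z(0.21) = -0.806, d' = 0.132
Δd' = d'_Session 1 − d'_Session 2 = -0.698 − 0.132 = -0.830
Session 2 has the higher sensitivity.

Δd′ = -0.83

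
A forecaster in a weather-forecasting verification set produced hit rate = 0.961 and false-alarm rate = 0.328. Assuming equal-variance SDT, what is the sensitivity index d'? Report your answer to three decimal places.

z(H) = 1.7624
z(FA) = -0.4454
d' = z(H) − z(FA) = 1.7624 − (-0.4454) = 2.2078

d' = 2.208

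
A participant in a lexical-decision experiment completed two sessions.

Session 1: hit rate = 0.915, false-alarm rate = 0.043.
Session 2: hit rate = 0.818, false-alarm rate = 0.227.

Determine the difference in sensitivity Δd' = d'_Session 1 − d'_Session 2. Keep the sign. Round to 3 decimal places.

Δd' = 1.433

Session 1: z(0.915) = 1.3722, z(0.043) = -1.7169, d' = 3.0891
Session 2: z(0.818) = 0.9078, z(0.227) = -0.7488, d' = 1.6566
Δd' = d'_Session 1 − d'_Session 2 = 3.0891 − 1.6566 = 1.4325
Session 1 has the higher sensitivity.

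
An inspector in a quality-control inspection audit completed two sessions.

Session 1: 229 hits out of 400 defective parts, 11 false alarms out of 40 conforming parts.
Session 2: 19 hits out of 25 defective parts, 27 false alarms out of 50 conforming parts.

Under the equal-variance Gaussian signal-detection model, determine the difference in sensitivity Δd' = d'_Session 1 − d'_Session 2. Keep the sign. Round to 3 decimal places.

Session 1: z(0.5725) = 0.1827, z(0.2750) = -0.5978, d' = 0.7805
Session 2: z(0.7600) = 0.7063, z(0.5400) = 0.1004, d' = 0.6059
Δd' = d'_Session 1 − d'_Session 2 = 0.7805 − 0.6059 = 0.1746
Session 1 has the higher sensitivity.

Δd' = 0.175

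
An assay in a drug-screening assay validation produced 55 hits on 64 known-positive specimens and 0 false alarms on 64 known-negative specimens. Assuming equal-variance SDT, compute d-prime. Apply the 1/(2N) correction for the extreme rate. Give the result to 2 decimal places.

The false-alarm rate is 0/64 = 0, so apply the 1/(2N) correction: FA → 1/(2·64) = 0.00781.
z(H) = z(0.85938) = 1.078
z(FA) = z(0.00781) = -2.418
d' = 1.078 − (-2.418) = 3.496

d-prime = 3.50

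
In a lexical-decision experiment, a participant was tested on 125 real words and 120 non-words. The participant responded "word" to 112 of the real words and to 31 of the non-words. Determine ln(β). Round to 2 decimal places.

ln β = -0.58

H = 112/125 = 0.8960
FA = 31/120 = 0.2583
Φ⁻¹(0.8960) = 1.259, Φ⁻¹(0.2583) = -0.649
ln β = −½·[z(H)² − z(FA)²] = −0.5 × (1.585 − 0.421) = -0.582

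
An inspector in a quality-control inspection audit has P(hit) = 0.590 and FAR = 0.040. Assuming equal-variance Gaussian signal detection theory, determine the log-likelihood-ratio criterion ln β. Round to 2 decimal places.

ln β = 1.51

z(H) = 0.228
z(FA) = -1.751
ln β = −½·[z(H)² − z(FA)²] = −0.5 × (0.052 − 3.066) = 1.507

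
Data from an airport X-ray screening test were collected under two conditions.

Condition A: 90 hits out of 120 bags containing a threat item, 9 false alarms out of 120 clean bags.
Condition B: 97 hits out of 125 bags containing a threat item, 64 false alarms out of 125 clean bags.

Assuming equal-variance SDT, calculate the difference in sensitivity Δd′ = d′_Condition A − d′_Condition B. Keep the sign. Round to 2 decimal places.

Condition A: z(0.7500) = 0.674, z(0.0750) = -1.440, d' = 2.114
Condition B: z(0.7760) = 0.759, z(0.5120) = 0.030, d' = 0.729
Δd' = d'_Condition A − d'_Condition B = 2.114 − 0.729 = 1.385
Condition A has the higher sensitivity.

Δd′ = 1.39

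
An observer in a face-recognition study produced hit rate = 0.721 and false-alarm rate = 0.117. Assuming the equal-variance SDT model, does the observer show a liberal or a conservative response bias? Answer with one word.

z(H) = 0.586, z(FA) = -1.190
c = −½·(z(H) + z(FA)) = 0.302
c > 0 → conservative criterion (biased toward responding “no”).

conservative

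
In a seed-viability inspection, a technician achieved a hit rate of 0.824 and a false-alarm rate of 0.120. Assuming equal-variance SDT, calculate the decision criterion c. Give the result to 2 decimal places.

z(H) = 0.9307
z(FA) = -1.1750
c = −½·[z(H) + z(FA)] = −0.5 × (0.9307 + (-1.1750)) = 0.12215
c > 0: the technician has a conservative response bias.

c = 0.12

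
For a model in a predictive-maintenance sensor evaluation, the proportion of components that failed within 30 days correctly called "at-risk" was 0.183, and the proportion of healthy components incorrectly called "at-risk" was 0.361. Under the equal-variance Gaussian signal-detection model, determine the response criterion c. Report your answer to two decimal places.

c = 0.63

Φ⁻¹(H) = Φ⁻¹(0.183) = -0.9040
Φ⁻¹(FA) = Φ⁻¹(0.361) = -0.3558
c = −½·[z(H) + z(FA)] = −0.5 × (-0.9040 + (-0.3558)) = 0.6299
c > 0: the model has a conservative response bias.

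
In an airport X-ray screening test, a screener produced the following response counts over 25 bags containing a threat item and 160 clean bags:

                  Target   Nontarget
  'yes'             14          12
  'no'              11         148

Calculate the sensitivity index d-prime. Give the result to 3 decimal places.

H = 14/25 = 0.5600
FA = 12/160 = 0.0750
z(0.5600) = 0.1510, z(0.0750) = -1.4395
d' = z(H) − z(FA) = 0.1510 − (-1.4395) = 1.5905

d-prime = 1.591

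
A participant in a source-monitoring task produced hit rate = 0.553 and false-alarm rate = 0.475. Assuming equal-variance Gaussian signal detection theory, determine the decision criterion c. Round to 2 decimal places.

c = -0.04

Φ⁻¹(H) = 0.133
Φ⁻¹(FA) = -0.063
c = −½·[z(H) + z(FA)] = −0.5 × (0.133 + (-0.063)) = -0.035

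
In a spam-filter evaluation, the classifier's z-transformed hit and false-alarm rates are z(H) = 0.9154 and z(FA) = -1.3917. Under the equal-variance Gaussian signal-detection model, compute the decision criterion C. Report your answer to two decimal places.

C = 0.24

c = −½·[z(H) + z(FA)] = −½·(0.9154 + (-1.3917)) = 0.23815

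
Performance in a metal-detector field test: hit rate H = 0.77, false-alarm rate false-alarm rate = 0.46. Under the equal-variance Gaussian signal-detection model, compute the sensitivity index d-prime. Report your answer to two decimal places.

z(H) = z(0.77) = 0.739
z(FA) = z(0.46) = -0.100
d' = z(H) − z(FA) = 0.739 − (-0.100) = 0.839

d-prime = 0.84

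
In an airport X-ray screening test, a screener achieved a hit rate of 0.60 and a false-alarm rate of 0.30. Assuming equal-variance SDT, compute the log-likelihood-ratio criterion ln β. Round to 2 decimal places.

ln β = 0.11

z(H) = z(0.60) = 0.253
z(FA) = z(0.30) = -0.524
ln β = −½·[z(H)² − z(FA)²] = −0.5 × (0.064 − 0.275) = 0.1055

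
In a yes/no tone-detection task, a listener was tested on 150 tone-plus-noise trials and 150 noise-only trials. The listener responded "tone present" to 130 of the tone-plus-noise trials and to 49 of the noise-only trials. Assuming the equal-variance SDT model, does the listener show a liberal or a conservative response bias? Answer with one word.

liberal

z(H) = 1.111, z(FA) = -0.449
c = −½·(z(H) + z(FA)) = -0.331
c < 0 → liberal criterion (biased toward responding “yes”).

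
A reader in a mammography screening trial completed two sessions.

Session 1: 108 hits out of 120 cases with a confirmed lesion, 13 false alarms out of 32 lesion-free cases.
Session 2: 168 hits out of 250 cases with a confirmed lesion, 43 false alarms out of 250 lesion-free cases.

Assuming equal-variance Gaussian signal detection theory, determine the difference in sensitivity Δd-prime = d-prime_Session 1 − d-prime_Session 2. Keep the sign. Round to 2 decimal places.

Session 1: z(0.9000) = 1.282, z(0.4062) = -0.237, d' = 1.519
Session 2: z(0.6720) = 0.445, z(0.1720) = -0.946, d' = 1.391
Δd' = d'_Session 1 − d'_Session 2 = 1.519 − 1.391 = 0.128
Session 1 has the higher sensitivity.

Δd-prime = 0.13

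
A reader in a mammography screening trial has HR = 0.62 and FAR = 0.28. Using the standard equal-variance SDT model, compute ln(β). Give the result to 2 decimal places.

z(0.62) = 0.305, z(0.28) = -0.583
ln β = −½·[z(H)² − z(FA)²] = −0.5 × (0.093 − 0.340) = 0.1235

ln β = 0.12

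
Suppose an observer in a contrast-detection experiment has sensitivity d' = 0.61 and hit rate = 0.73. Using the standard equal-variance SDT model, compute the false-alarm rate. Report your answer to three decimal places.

z(hit rate) = z(0.73) = 0.6128
z(FA) = z(H) − d' = 0.6128 − 0.61 = 0.0028
false-alarm rate = Φ(0.0028) = 0.5011

false-alarm rate = 0.501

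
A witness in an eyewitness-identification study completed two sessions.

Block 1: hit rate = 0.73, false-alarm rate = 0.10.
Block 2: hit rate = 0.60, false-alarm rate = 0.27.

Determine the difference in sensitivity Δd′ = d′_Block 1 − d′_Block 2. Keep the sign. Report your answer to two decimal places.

Δd′ = 1.03

Block 1: z(0.73) = 0.613, z(0.10) = -1.282, d' = 1.895
Block 2: z(0.60) = 0.253, z(0.27) = -0.613, d' = 0.866
Δd' = d'_Block 1 − d'_Block 2 = 1.895 − 0.866 = 1.029
Block 1 has the higher sensitivity.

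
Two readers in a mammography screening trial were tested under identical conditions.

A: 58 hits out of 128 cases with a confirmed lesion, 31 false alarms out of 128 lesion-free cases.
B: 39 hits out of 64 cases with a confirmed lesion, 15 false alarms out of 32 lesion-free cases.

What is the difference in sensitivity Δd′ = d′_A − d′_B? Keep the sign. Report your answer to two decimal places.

A: z(0.4531) = -0.118, z(0.2422) = -0.699, d' = 0.581
B: z(0.6094) = 0.278, z(0.4688) = -0.078, d' = 0.356
Δd' = d'_A − d'_B = 0.581 − 0.356 = 0.225
A has the higher sensitivity.

Δd′ = 0.23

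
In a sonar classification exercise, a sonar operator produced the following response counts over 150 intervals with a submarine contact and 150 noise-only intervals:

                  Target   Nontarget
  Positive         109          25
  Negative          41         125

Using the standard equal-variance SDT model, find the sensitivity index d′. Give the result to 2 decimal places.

d′ = 1.57

H = 109/150 = 0.7267
FA = 25/150 = 0.1667
z(H) = 0.6029
z(FA) = -0.9673
d' = z(H) − z(FA) = 0.6029 − (-0.9673) = 1.5702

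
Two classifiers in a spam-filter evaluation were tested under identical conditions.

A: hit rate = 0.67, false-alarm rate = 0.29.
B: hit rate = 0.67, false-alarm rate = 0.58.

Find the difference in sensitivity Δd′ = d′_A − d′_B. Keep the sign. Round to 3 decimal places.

Δd′ = 0.755

A: z(0.67) = 0.4399, z(0.29) = -0.5534, d' = 0.9933
B: z(0.67) = 0.4399, z(0.58) = 0.2019, d' = 0.2380
Δd' = d'_A − d'_B = 0.9933 − 0.2380 = 0.7553
A has the higher sensitivity.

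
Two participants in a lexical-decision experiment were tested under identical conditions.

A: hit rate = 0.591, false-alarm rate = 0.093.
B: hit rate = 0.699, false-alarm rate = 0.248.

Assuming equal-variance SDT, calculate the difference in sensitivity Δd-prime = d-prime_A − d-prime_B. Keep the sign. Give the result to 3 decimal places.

Δd-prime = 0.350

A: z(0.591) = 0.2301, z(0.093) = -1.3225, d' = 1.5526
B: z(0.699) = 0.5215, z(0.248) = -0.6808, d' = 1.2023
Δd' = d'_A − d'_B = 1.5526 − 1.2023 = 0.3503
A has the higher sensitivity.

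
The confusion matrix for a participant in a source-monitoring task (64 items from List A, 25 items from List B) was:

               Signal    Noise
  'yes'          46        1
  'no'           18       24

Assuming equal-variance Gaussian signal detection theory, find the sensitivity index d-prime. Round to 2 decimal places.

H = 46/64 = 0.7188
FA = 1/25 = 0.0400
z(0.7188) = 0.5793, z(0.0400) = -1.7507
d' = z(H) − z(FA) = 0.5793 − (-1.7507) = 2.3300

d-prime = 2.33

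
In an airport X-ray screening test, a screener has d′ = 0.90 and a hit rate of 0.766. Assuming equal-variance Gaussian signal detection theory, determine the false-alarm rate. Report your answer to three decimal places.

z(hit rate) = z(0.766) = 0.7257
z(FA) = z(H) − d' = 0.7257 − 0.90 = -0.1743
false-alarm rate = Φ(-0.1743) = 0.4308

false-alarm rate = 0.431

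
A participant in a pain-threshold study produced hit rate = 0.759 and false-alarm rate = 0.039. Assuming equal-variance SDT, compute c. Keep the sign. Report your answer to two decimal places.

c = 0.53

Φ⁻¹(0.759) = 0.703, Φ⁻¹(0.039) = -1.762
c = −½·[z(H) + z(FA)] = −0.5 × (0.703 + (-1.762)) = 0.5295
c > 0: the participant has a conservative response bias.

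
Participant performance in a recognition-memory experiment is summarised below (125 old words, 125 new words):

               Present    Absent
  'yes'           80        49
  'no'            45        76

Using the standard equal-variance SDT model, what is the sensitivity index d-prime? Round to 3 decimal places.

H = 80/125 = 0.6400
FA = 49/125 = 0.3920
Φ⁻¹(0.6400) = 0.3585, Φ⁻¹(0.3920) = -0.2741
d' = z(H) − z(FA) = 0.3585 − (-0.2741) = 0.6326

d-prime = 0.633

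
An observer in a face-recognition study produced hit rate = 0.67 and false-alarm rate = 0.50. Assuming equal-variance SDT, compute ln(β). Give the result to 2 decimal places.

ln β = -0.10

Φ⁻¹(H) = 0.440
Φ⁻¹(FA) = 0.000
ln β = −½·[z(H)² − z(FA)²] = −0.5 × (0.194 − 0.000) = -0.097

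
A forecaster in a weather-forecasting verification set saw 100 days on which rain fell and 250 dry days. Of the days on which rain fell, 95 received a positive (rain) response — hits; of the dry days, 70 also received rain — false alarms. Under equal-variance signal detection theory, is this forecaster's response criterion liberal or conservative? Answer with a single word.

z(H) = 1.645, z(FA) = -0.583
c = −½·(z(H) + z(FA)) = -0.531
c < 0 → liberal criterion (biased toward responding “yes”).

liberal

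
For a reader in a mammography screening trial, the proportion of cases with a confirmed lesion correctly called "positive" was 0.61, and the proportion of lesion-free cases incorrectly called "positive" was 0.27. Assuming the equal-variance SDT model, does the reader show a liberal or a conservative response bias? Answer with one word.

z(H) = 0.279, z(FA) = -0.613
c = −½·(z(H) + z(FA)) = 0.167
c > 0 → conservative criterion (biased toward responding “no”).

conservative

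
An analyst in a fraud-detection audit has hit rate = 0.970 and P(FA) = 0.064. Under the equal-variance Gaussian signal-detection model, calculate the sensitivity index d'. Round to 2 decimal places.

d' = 3.40

z(H) = z(0.970) = 1.8808
z(FA) = z(0.064) = -1.5220
d' = z(H) − z(FA) = 1.8808 − (-1.5220) = 3.4028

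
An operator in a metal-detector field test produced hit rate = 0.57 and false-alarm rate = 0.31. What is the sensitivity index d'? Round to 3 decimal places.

Φ⁻¹(H) = 0.1764
Φ⁻¹(FA) = -0.4959
d' = z(H) − z(FA) = 0.1764 − (-0.4959) = 0.6723

d' = 0.672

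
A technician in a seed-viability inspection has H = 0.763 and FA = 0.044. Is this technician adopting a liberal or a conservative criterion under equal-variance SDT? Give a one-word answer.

z(H) = 0.716, z(FA) = -1.706
c = −½·(z(H) + z(FA)) = 0.495
c > 0 → conservative criterion (biased toward responding “no”).

conservative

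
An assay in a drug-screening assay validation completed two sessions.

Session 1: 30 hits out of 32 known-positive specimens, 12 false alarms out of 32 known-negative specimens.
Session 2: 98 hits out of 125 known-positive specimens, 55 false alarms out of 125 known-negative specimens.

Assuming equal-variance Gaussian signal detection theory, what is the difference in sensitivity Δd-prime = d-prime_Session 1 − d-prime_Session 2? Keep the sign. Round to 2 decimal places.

Session 1: z(0.9375) = 1.534, z(0.3750) = -0.319, d' = 1.853
Session 2: z(0.7840) = 0.786, z(0.4400) = -0.151, d' = 0.937
Δd' = d'_Session 1 − d'_Session 2 = 1.853 − 0.937 = 0.916
Session 1 has the higher sensitivity.

Δd-prime = 0.92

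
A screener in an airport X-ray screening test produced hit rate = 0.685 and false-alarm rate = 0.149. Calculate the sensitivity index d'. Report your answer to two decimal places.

Φ⁻¹(H) = Φ⁻¹(0.685) = 0.482
Φ⁻¹(FA) = Φ⁻¹(0.149) = -1.041
d' = z(H) − z(FA) = 0.482 − (-1.041) = 1.523

d' = 1.52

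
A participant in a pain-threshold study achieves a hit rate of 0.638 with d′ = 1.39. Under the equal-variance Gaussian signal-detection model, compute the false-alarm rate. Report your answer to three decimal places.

z(hit rate) = z(0.638) = 0.3531
z(FA) = z(H) − d' = 0.3531 − 1.39 = -1.0369
false-alarm rate = Φ(-1.0369) = 0.1499

false-alarm rate = 0.150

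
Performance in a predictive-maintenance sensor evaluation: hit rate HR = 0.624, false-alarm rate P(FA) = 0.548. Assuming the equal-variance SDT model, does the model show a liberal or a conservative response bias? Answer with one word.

z(H) = 0.316, z(FA) = 0.121
c = −½·(z(H) + z(FA)) = -0.2185
c < 0 → liberal criterion (biased toward responding “yes”).

liberal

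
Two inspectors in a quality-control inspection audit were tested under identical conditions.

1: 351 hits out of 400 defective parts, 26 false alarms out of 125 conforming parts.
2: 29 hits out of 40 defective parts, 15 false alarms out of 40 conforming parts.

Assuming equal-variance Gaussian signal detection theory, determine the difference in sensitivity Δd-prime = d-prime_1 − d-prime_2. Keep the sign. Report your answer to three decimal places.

1: z(0.8775) = 1.1626, z(0.2080) = -0.8134, d' = 1.9760
2: z(0.7250) = 0.5978, z(0.3750) = -0.3186, d' = 0.9164
Δd' = d'_1 − d'_2 = 1.9760 − 0.9164 = 1.0596
1 has the higher sensitivity.

Δd-prime = 1.060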